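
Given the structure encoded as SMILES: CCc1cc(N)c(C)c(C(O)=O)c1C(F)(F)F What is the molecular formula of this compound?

Walk through each heavy atom and fill implicit hydrogens from standard valence (C 4, N 3, O 2, S 2, halogen 1); for lowercase aromatic atoms, an aromatic c carries 1 H when it has two neighbours and 0 H with three, and aromatic n carries 0 H:
  atom 1: C, bond orders sum to 1 (valence 4) → 3 H
  atom 2: C, bond orders sum to 2 (valence 4) → 2 H
  atom 3: aromatic c, 3 neighbours → 0 H
  atom 4: aromatic c, 2 neighbours → 1 H
  atom 5: aromatic c, 3 neighbours → 0 H
  atom 6: N, bond orders sum to 1 (valence 3) → 2 H
  atom 7: aromatic c, 3 neighbours → 0 H
  atom 8: C, bond orders sum to 1 (valence 4) → 3 H
  atom 9: aromatic c, 3 neighbours → 0 H
  atom 10: C, bond orders sum to 4 (valence 4) → 0 H
  atom 11: O, bond orders sum to 1 (valence 2) → 1 H
  atom 12: O, bond orders sum to 2 (valence 2) → 0 H
  atom 13: aromatic c, 3 neighbours → 0 H
  atom 14: C, bond orders sum to 4 (valence 4) → 0 H
  atom 15: F (halogen, monovalent) → 0 H
  atom 16: F (halogen, monovalent) → 0 H
  atom 17: F (halogen, monovalent) → 0 H
Totals → C:11, H:12, F:3, N:1, O:2.
In Hill order: C11H12F3NO2.

C11H12F3NO2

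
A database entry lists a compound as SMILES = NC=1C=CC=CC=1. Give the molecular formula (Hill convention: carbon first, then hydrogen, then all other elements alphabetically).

C6H7N

Walk through each heavy atom and fill implicit hydrogens from standard valence (C 4, N 3, O 2, S 2, halogen 1):
  atom 1: N, bond orders sum to 1 (valence 3) → 2 H
  atom 2: C, bond orders sum to 4 (valence 4) → 0 H
  atom 3: C, bond orders sum to 3 (valence 4) → 1 H
  atom 4: C, bond orders sum to 3 (valence 4) → 1 H
  atom 5: C, bond orders sum to 3 (valence 4) → 1 H
  atom 6: C, bond orders sum to 3 (valence 4) → 1 H
  atom 7: C, bond orders sum to 3 (valence 4) → 1 H
Totals → C:6, H:7, N:1.
In Hill order: C6H7N.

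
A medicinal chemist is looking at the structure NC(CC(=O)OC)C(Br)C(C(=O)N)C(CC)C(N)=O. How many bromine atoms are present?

Scan the SMILES for Br atoms (remember two-letter symbols like Cl and Br are single atoms).
Bromine count: 1.

1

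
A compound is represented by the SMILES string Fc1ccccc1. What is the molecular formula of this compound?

C6H5F

Walk through each heavy atom and fill implicit hydrogens from standard valence (C 4, N 3, O 2, S 2, halogen 1); for lowercase aromatic atoms, an aromatic c carries 1 H when it has two neighbours and 0 H with three, and aromatic n carries 0 H:
  atom 1: F (halogen, monovalent) → 0 H
  atom 2: aromatic c, 3 neighbours → 0 H
  atom 3: aromatic c, 2 neighbours → 1 H
  atom 4: aromatic c, 2 neighbours → 1 H
  atom 5: aromatic c, 2 neighbours → 1 H
  atom 6: aromatic c, 2 neighbours → 1 H
  atom 7: aromatic c, 2 neighbours → 1 H
Totals → C:6, H:5, F:1.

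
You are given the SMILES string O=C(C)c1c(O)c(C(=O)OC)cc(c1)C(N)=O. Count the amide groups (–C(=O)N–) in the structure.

1

The amide motif appears at heavy-atom position 15 in the SMILES.
Other groups present: 1 ester, 1 hydroxyl, 1 ketone.
Amide count: 1.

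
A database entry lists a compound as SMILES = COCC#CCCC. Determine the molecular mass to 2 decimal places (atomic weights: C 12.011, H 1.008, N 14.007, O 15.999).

First, the molecular formula is C7H12O (counting implicit H from valence).
  C: 7 × 12.011 = 84.077
  H: 12 × 1.008 = 12.096
  O: 1 × 15.999 = 15.999
Sum: 7×12.011 + 12×1.008 + 1×15.999 = 112.172 → 112.17 g/mol.

112.17 g/mol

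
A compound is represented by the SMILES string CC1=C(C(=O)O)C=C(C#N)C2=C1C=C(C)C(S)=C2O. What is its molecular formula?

Walk through each heavy atom and fill implicit hydrogens from standard valence (C 4, N 3, O 2, S 2, halogen 1):
  atom 1: C, bond orders sum to 1 (valence 4) → 3 H
  atom 2: C, bond orders sum to 4 (valence 4) → 0 H
  atom 3: C, bond orders sum to 4 (valence 4) → 0 H
  atom 4: C, bond orders sum to 4 (valence 4) → 0 H
  atom 5: O, bond orders sum to 2 (valence 2) → 0 H
  atom 6: O, bond orders sum to 1 (valence 2) → 1 H
  atom 7: C, bond orders sum to 3 (valence 4) → 1 H
  atom 8: C, bond orders sum to 4 (valence 4) → 0 H
  atom 9: C, bond orders sum to 4 (valence 4) → 0 H
  atom 10: N, bond orders sum to 3 (valence 3) → 0 H
  atom 11: C, bond orders sum to 4 (valence 4) → 0 H
  atom 12: C, bond orders sum to 4 (valence 4) → 0 H
  atom 13: C, bond orders sum to 3 (valence 4) → 1 H
  atom 14: C, bond orders sum to 4 (valence 4) → 0 H
  atom 15: C, bond orders sum to 1 (valence 4) → 3 H
  atom 16: C, bond orders sum to 4 (valence 4) → 0 H
  atom 17: S, bond orders sum to 1 (valence 2) → 1 H
  atom 18: C, bond orders sum to 4 (valence 4) → 0 H
  atom 19: O, bond orders sum to 1 (valence 2) → 1 H
Totals → C:14, H:11, N:1, O:3, S:1.
In Hill order: C14H11NO3S.

C14H11NO3S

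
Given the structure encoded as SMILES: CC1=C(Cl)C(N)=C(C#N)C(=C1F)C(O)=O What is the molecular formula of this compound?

Walk through each heavy atom and fill implicit hydrogens from standard valence (C 4, N 3, O 2, S 2, halogen 1):
  atom 1: C, bond orders sum to 1 (valence 4) → 3 H
  atom 2: C, bond orders sum to 4 (valence 4) → 0 H
  atom 3: C, bond orders sum to 4 (valence 4) → 0 H
  atom 4: Cl (halogen, monovalent) → 0 H
  atom 5: C, bond orders sum to 4 (valence 4) → 0 H
  atom 6: N, bond orders sum to 1 (valence 3) → 2 H
  atom 7: C, bond orders sum to 4 (valence 4) → 0 H
  atom 8: C, bond orders sum to 4 (valence 4) → 0 H
  atom 9: N, bond orders sum to 3 (valence 3) → 0 H
  atom 10: C, bond orders sum to 4 (valence 4) → 0 H
  atom 11: C, bond orders sum to 4 (valence 4) → 0 H
  atom 12: F (halogen, monovalent) → 0 H
  atom 13: C, bond orders sum to 4 (valence 4) → 0 H
  atom 14: O, bond orders sum to 1 (valence 2) → 1 H
  atom 15: O, bond orders sum to 2 (valence 2) → 0 H
Totals → C:9, H:6, Cl:1, F:1, N:2, O:2.
In Hill order: C9H6ClFN2O2.

C9H6ClFN2O2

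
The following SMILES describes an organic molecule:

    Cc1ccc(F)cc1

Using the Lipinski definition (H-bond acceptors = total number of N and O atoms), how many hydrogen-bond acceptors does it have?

0

N atoms: 0; O atoms: 0.
Lipinski HBA = 0 + 0 = 0.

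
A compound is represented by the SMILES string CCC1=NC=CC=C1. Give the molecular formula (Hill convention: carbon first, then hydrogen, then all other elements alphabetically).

C7H9N

Walk through each heavy atom and fill implicit hydrogens from standard valence (C 4, N 3, O 2, S 2, halogen 1):
  atom 1: C, bond orders sum to 1 (valence 4) → 3 H
  atom 2: C, bond orders sum to 2 (valence 4) → 2 H
  atom 3: C, bond orders sum to 4 (valence 4) → 0 H
  atom 4: N, bond orders sum to 3 (valence 3) → 0 H
  atom 5: C, bond orders sum to 3 (valence 4) → 1 H
  atom 6: C, bond orders sum to 3 (valence 4) → 1 H
  atom 7: C, bond orders sum to 3 (valence 4) → 1 H
  atom 8: C, bond orders sum to 3 (valence 4) → 1 H
Totals → C:7, H:9, N:1.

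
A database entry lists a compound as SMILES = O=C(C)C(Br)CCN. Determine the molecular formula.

Walk through each heavy atom and fill implicit hydrogens from standard valence (C 4, N 3, O 2, S 2, halogen 1):
  atom 1: O, bond orders sum to 2 (valence 2) → 0 H
  atom 2: C, bond orders sum to 4 (valence 4) → 0 H
  atom 3: C, bond orders sum to 1 (valence 4) → 3 H
  atom 4: C, bond orders sum to 3 (valence 4) → 1 H
  atom 5: Br (halogen, monovalent) → 0 H
  atom 6: C, bond orders sum to 2 (valence 4) → 2 H
  atom 7: C, bond orders sum to 2 (valence 4) → 2 H
  atom 8: N, bond orders sum to 1 (valence 3) → 2 H
Totals → C:5, H:10, Br:1, N:1, O:1.

C5H10BrNO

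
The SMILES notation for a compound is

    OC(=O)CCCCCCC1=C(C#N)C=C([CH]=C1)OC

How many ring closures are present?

1

In SMILES, each pair of matching ring-closure digits denotes one ring-closing bond; the number of such bonds equals the number of independent rings.
Ring-closure bonds here: 1.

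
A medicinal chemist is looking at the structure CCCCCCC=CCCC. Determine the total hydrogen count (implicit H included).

22

Walk through each heavy atom and fill implicit hydrogens from standard valence (C 4, N 3, O 2, S 2, halogen 1):
  atom 1: C, bond orders sum to 1 (valence 4) → 3 H
  atom 2: C, bond orders sum to 2 (valence 4) → 2 H
  atom 3: C, bond orders sum to 2 (valence 4) → 2 H
  atom 4: C, bond orders sum to 2 (valence 4) → 2 H
  atom 5: C, bond orders sum to 2 (valence 4) → 2 H
  atom 6: C, bond orders sum to 2 (valence 4) → 2 H
  atom 7: C, bond orders sum to 3 (valence 4) → 1 H
  atom 8: C, bond orders sum to 3 (valence 4) → 1 H
  atom 9: C, bond orders sum to 2 (valence 4) → 2 H
  atom 10: C, bond orders sum to 2 (valence 4) → 2 H
  atom 11: C, bond orders sum to 1 (valence 4) → 3 H
Total hydrogens: 22.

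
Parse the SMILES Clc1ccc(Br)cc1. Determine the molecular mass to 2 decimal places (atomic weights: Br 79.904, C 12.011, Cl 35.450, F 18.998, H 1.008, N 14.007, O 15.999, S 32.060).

First, the molecular formula is C6H4BrCl (counting implicit H from valence).
  Br: 1 × 79.904 = 79.904
  C: 6 × 12.011 = 72.066
  Cl: 1 × 35.450 = 35.450
  H: 4 × 1.008 = 4.032
Sum: 1×79.904 + 6×12.011 + 1×35.450 + 4×1.008 = 191.452 → 191.45 g/mol.

191.45 g/mol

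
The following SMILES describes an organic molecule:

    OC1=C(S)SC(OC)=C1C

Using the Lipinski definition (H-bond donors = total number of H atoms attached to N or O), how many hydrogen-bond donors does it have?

1

Donors: find every N or O and count the H atoms it carries.
  atom 1 (O): bond orders sum to 1 → 1 H
  atom 7 (O): bond orders sum to 2 → 0 H
Lipinski HBD = 1.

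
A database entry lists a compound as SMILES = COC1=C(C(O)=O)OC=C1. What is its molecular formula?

C6H6O4

Walk through each heavy atom and fill implicit hydrogens from standard valence (C 4, N 3, O 2, S 2, halogen 1):
  atom 1: C, bond orders sum to 1 (valence 4) → 3 H
  atom 2: O, bond orders sum to 2 (valence 2) → 0 H
  atom 3: C, bond orders sum to 4 (valence 4) → 0 H
  atom 4: C, bond orders sum to 4 (valence 4) → 0 H
  atom 5: C, bond orders sum to 4 (valence 4) → 0 H
  atom 6: O, bond orders sum to 1 (valence 2) → 1 H
  atom 7: O, bond orders sum to 2 (valence 2) → 0 H
  atom 8: O, bond orders sum to 2 (valence 2) → 0 H
  atom 9: C, bond orders sum to 3 (valence 4) → 1 H
  atom 10: C, bond orders sum to 3 (valence 4) → 1 H
Totals → C:6, H:6, O:4.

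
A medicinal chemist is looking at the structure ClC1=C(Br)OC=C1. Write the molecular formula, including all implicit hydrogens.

Walk through each heavy atom and fill implicit hydrogens from standard valence (C 4, N 3, O 2, S 2, halogen 1):
  atom 1: Cl (halogen, monovalent) → 0 H
  atom 2: C, bond orders sum to 4 (valence 4) → 0 H
  atom 3: C, bond orders sum to 4 (valence 4) → 0 H
  atom 4: Br (halogen, monovalent) → 0 H
  atom 5: O, bond orders sum to 2 (valence 2) → 0 H
  atom 6: C, bond orders sum to 3 (valence 4) → 1 H
  atom 7: C, bond orders sum to 3 (valence 4) → 1 H
Totals → C:4, H:2, Br:1, Cl:1, O:1.
In Hill order: C4H2BrClO.

C4H2BrClO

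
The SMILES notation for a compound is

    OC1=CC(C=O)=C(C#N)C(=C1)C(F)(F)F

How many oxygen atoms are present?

Scan the SMILES for O atoms (remember two-letter symbols like Cl and Br are single atoms).
Oxygen count: 2.

2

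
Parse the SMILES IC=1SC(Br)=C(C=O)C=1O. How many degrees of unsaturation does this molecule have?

Molecular formula: C5H2BrIO2S.
DoU = (2C + 2 + N − H − X) / 2, where X is the halogen count and O/S are ignored.
    = (2·5 + 2 + 0 − 2 − 2) / 2 = 8 / 2 = 4.

4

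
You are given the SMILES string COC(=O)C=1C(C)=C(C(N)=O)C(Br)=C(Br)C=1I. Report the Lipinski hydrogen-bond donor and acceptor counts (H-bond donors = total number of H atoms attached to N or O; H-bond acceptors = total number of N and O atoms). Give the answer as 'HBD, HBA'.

Donors: find every N or O and count the H atoms it carries.
  atom 2 (O): bond orders sum to 2 → 0 H
  atom 4 (O): bond orders sum to 2 → 0 H
  atom 10 (N): bond orders sum to 1 → 2 H
  atom 11 (O): bond orders sum to 2 → 0 H
Lipinski HBD = 2.
Acceptors: N atoms = 1, O atoms = 3 → HBA = 4.

2, 4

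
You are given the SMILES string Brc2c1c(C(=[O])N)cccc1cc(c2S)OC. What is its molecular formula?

Walk through each heavy atom and fill implicit hydrogens from standard valence (C 4, N 3, O 2, S 2, halogen 1); for lowercase aromatic atoms, an aromatic c carries 1 H when it has two neighbours and 0 H with three, and aromatic n carries 0 H:
  atom 1: Br (halogen, monovalent) → 0 H
  atom 2: aromatic c, 3 neighbours → 0 H
  atom 3: aromatic c, 3 neighbours → 0 H
  atom 4: aromatic c, 3 neighbours → 0 H
  atom 5: C, bond orders sum to 4 (valence 4) → 0 H
  atom 6: O with explicit H count 0
  atom 7: N, bond orders sum to 1 (valence 3) → 2 H
  atom 8: aromatic c, 2 neighbours → 1 H
  atom 9: aromatic c, 2 neighbours → 1 H
  atom 10: aromatic c, 2 neighbours → 1 H
  atom 11: aromatic c, 3 neighbours → 0 H
  atom 12: aromatic c, 2 neighbours → 1 H
  atom 13: aromatic c, 3 neighbours → 0 H
  atom 14: aromatic c, 3 neighbours → 0 H
  atom 15: S, bond orders sum to 1 (valence 2) → 1 H
  atom 16: O, bond orders sum to 2 (valence 2) → 0 H
  atom 17: C, bond orders sum to 1 (valence 4) → 3 H
Totals → C:12, H:10, Br:1, N:1, O:2, S:1.

C12H10BrNO2S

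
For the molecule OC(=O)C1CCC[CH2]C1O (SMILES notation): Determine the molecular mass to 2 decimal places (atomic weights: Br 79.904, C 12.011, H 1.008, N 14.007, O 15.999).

144.17 g/mol

First, the molecular formula is C7H12O3 (counting implicit H from valence).
  C: 7 × 12.011 = 84.077
  H: 12 × 1.008 = 12.096
  O: 3 × 15.999 = 47.997
Sum: 7×12.011 + 12×1.008 + 3×15.999 = 144.170 → 144.17 g/mol.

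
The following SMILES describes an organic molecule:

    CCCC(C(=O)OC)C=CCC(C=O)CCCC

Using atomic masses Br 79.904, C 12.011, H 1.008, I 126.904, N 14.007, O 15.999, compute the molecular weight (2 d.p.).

254.37 g/mol

First, the molecular formula is C15H26O3 (counting implicit H from valence).
  C: 15 × 12.011 = 180.165
  H: 26 × 1.008 = 26.208
  O: 3 × 15.999 = 47.997
Sum: 15×12.011 + 26×1.008 + 3×15.999 = 254.370 → 254.37 g/mol.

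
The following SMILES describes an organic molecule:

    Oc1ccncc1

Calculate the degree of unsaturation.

4

Molecular formula: C5H5NO.
DoU = (2C + 2 + N − H − X) / 2, where X is the halogen count and O/S are ignored.
    = (2·5 + 2 + 1 − 5 − 0) / 2 = 8 / 2 = 4.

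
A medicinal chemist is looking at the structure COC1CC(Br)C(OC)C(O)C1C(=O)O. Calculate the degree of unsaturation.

Degree of unsaturation = (number of rings) + (number of π bonds).
Ring closures in the SMILES: 1.
π bonds: 1 double bond (each 1 DoU) → 1 DoU from unsaturation.
Total DoU = 1 + 1 = 2.

2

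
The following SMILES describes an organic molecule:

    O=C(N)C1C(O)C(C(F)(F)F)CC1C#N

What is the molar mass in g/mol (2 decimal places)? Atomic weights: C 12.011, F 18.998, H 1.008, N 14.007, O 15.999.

222.17 g/mol

First, the molecular formula is C8H9F3N2O2 (counting implicit H from valence).
  C: 8 × 12.011 = 96.088
  F: 3 × 18.998 = 56.994
  H: 9 × 1.008 = 9.072
  N: 2 × 14.007 = 28.014
  O: 2 × 15.999 = 31.998
Sum: 8×12.011 + 3×18.998 + 9×1.008 + 2×14.007 + 2×15.999 = 222.166 → 222.17 g/mol.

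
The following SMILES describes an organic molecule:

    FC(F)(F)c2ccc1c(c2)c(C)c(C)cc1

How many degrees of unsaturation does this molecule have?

7

Molecular formula: C13H11F3.
DoU = (2C + 2 + N − H − X) / 2, where X is the halogen count and O/S are ignored.
    = (2·13 + 2 + 0 − 11 − 3) / 2 = 14 / 2 = 7.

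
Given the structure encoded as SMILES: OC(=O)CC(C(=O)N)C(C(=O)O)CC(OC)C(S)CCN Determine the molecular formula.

C12H22N2O6S

Walk through each heavy atom and fill implicit hydrogens from standard valence (C 4, N 3, O 2, S 2, halogen 1):
  atom 1: O, bond orders sum to 1 (valence 2) → 1 H
  atom 2: C, bond orders sum to 4 (valence 4) → 0 H
  atom 3: O, bond orders sum to 2 (valence 2) → 0 H
  atom 4: C, bond orders sum to 2 (valence 4) → 2 H
  atom 5: C, bond orders sum to 3 (valence 4) → 1 H
  atom 6: C, bond orders sum to 4 (valence 4) → 0 H
  atom 7: O, bond orders sum to 2 (valence 2) → 0 H
  atom 8: N, bond orders sum to 1 (valence 3) → 2 H
  atom 9: C, bond orders sum to 3 (valence 4) → 1 H
  atom 10: C, bond orders sum to 4 (valence 4) → 0 H
  atom 11: O, bond orders sum to 2 (valence 2) → 0 H
  atom 12: O, bond orders sum to 1 (valence 2) → 1 H
  atom 13: C, bond orders sum to 2 (valence 4) → 2 H
  atom 14: C, bond orders sum to 3 (valence 4) → 1 H
  atom 15: O, bond orders sum to 2 (valence 2) → 0 H
  atom 16: C, bond orders sum to 1 (valence 4) → 3 H
  atom 17: C, bond orders sum to 3 (valence 4) → 1 H
  atom 18: S, bond orders sum to 1 (valence 2) → 1 H
  atom 19: C, bond orders sum to 2 (valence 4) → 2 H
  atom 20: C, bond orders sum to 2 (valence 4) → 2 H
  atom 21: N, bond orders sum to 1 (valence 3) → 2 H
Totals → C:12, H:22, N:2, O:6, S:1.
In Hill order: C12H22N2O6S.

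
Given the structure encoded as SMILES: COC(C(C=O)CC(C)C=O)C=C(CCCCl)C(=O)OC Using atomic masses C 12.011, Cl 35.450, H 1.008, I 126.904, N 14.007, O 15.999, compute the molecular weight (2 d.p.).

First, the molecular formula is C15H23ClO5 (counting implicit H from valence).
  C: 15 × 12.011 = 180.165
  Cl: 1 × 35.450 = 35.450
  H: 23 × 1.008 = 23.184
  O: 5 × 15.999 = 79.995
Sum: 15×12.011 + 1×35.450 + 23×1.008 + 5×15.999 = 318.794 → 318.79 g/mol.

318.79 g/mol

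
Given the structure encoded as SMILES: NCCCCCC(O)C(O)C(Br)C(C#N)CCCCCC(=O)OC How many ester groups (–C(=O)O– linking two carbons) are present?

The ester motif appears at heavy-atom position 21 in the SMILES.
Other groups present: 2 hydroxyl, 1 nitrile, 1 primary amine.
Ester count: 1.

1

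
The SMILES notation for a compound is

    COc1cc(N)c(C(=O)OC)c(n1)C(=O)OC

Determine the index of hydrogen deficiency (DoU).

6

Molecular formula: C10H12N2O5.
DoU = (2C + 2 + N − H − X) / 2, where X is the halogen count and O/S are ignored.
    = (2·10 + 2 + 2 − 12 − 0) / 2 = 12 / 2 = 6.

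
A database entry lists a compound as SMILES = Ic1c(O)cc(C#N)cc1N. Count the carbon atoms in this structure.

Count every carbon token in the SMILES (each C, including those in ring-closure positions and inside branches).
Carbon count: 7.

7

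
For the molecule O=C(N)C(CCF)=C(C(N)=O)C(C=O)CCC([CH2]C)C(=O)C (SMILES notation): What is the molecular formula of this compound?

C15H23FN2O4

Walk through each heavy atom and fill implicit hydrogens from standard valence (C 4, N 3, O 2, S 2, halogen 1):
  atom 1: O, bond orders sum to 2 (valence 2) → 0 H
  atom 2: C, bond orders sum to 4 (valence 4) → 0 H
  atom 3: N, bond orders sum to 1 (valence 3) → 2 H
  atom 4: C, bond orders sum to 4 (valence 4) → 0 H
  atom 5: C, bond orders sum to 2 (valence 4) → 2 H
  atom 6: C, bond orders sum to 2 (valence 4) → 2 H
  atom 7: F (halogen, monovalent) → 0 H
  atom 8: C, bond orders sum to 4 (valence 4) → 0 H
  atom 9: C, bond orders sum to 4 (valence 4) → 0 H
  atom 10: N, bond orders sum to 1 (valence 3) → 2 H
  atom 11: O, bond orders sum to 2 (valence 2) → 0 H
  atom 12: C, bond orders sum to 3 (valence 4) → 1 H
  atom 13: C, bond orders sum to 3 (valence 4) → 1 H
  atom 14: O, bond orders sum to 2 (valence 2) → 0 H
  atom 15: C, bond orders sum to 2 (valence 4) → 2 H
  atom 16: C, bond orders sum to 2 (valence 4) → 2 H
  atom 17: C, bond orders sum to 3 (valence 4) → 1 H
  atom 18: C with explicit H count 2
  atom 19: C, bond orders sum to 1 (valence 4) → 3 H
  atom 20: C, bond orders sum to 4 (valence 4) → 0 H
  atom 21: O, bond orders sum to 2 (valence 2) → 0 H
  atom 22: C, bond orders sum to 1 (valence 4) → 3 H
Totals → C:15, H:23, F:1, N:2, O:4.
In Hill order: C15H23FN2O4.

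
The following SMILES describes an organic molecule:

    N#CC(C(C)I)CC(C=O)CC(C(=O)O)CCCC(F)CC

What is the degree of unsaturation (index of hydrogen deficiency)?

Degree of unsaturation = (number of rings) + (number of π bonds).
Ring closures in the SMILES: 0.
π bonds: 2 double bonds (each 1 DoU), 1 triple bond (each 2 DoU) → 4 DoU from unsaturation.
Total DoU = 0 + 4 = 4.

4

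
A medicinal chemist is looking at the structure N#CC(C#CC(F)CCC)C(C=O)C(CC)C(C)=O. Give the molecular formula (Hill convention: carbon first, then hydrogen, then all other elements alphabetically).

C15H20FNO2

Walk through each heavy atom and fill implicit hydrogens from standard valence (C 4, N 3, O 2, S 2, halogen 1):
  atom 1: N, bond orders sum to 3 (valence 3) → 0 H
  atom 2: C, bond orders sum to 4 (valence 4) → 0 H
  atom 3: C, bond orders sum to 3 (valence 4) → 1 H
  atom 4: C, bond orders sum to 4 (valence 4) → 0 H
  atom 5: C, bond orders sum to 4 (valence 4) → 0 H
  atom 6: C, bond orders sum to 3 (valence 4) → 1 H
  atom 7: F (halogen, monovalent) → 0 H
  atom 8: C, bond orders sum to 2 (valence 4) → 2 H
  atom 9: C, bond orders sum to 2 (valence 4) → 2 H
  atom 10: C, bond orders sum to 1 (valence 4) → 3 H
  atom 11: C, bond orders sum to 3 (valence 4) → 1 H
  atom 12: C, bond orders sum to 3 (valence 4) → 1 H
  atom 13: O, bond orders sum to 2 (valence 2) → 0 H
  atom 14: C, bond orders sum to 3 (valence 4) → 1 H
  atom 15: C, bond orders sum to 2 (valence 4) → 2 H
  atom 16: C, bond orders sum to 1 (valence 4) → 3 H
  atom 17: C, bond orders sum to 4 (valence 4) → 0 H
  atom 18: C, bond orders sum to 1 (valence 4) → 3 H
  atom 19: O, bond orders sum to 2 (valence 2) → 0 H
Totals → C:15, H:20, F:1, N:1, O:2.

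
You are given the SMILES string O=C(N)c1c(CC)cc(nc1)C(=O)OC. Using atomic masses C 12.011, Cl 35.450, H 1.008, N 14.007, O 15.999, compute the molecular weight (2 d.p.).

208.22 g/mol

First, the molecular formula is C10H12N2O3 (counting implicit H from valence).
  C: 10 × 12.011 = 120.110
  H: 12 × 1.008 = 12.096
  N: 2 × 14.007 = 28.014
  O: 3 × 15.999 = 47.997
Sum: 10×12.011 + 12×1.008 + 2×14.007 + 3×15.999 = 208.217 → 208.22 g/mol.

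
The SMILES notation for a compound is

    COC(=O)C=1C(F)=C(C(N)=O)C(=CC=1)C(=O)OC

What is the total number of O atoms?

5

Scan the SMILES for O atoms (remember two-letter symbols like Cl and Br are single atoms).
Oxygen count: 5.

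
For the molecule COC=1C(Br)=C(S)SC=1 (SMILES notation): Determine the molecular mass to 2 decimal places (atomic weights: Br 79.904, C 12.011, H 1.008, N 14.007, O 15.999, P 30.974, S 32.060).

First, the molecular formula is C5H5BrOS2 (counting implicit H from valence).
  Br: 1 × 79.904 = 79.904
  C: 5 × 12.011 = 60.055
  H: 5 × 1.008 = 5.040
  O: 1 × 15.999 = 15.999
  S: 2 × 32.060 = 64.120
Sum: 1×79.904 + 5×12.011 + 5×1.008 + 1×15.999 + 2×32.060 = 225.118 → 225.12 g/mol.

225.12 g/mol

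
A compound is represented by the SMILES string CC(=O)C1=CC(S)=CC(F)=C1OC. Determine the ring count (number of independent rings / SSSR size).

In SMILES, each pair of matching ring-closure digits denotes one ring-closing bond; the number of such bonds equals the number of independent rings.
Ring-closure bonds here: 1.

1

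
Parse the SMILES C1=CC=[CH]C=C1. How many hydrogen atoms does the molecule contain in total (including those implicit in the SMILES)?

6

Walk through each heavy atom and fill implicit hydrogens from standard valence (C 4, N 3, O 2, S 2, halogen 1):
  atom 1: C, bond orders sum to 3 (valence 4) → 1 H
  atom 2: C, bond orders sum to 3 (valence 4) → 1 H
  atom 3: C, bond orders sum to 3 (valence 4) → 1 H
  atom 4: C with explicit H count 1
  atom 5: C, bond orders sum to 3 (valence 4) → 1 H
  atom 6: C, bond orders sum to 3 (valence 4) → 1 H
Total hydrogens: 6.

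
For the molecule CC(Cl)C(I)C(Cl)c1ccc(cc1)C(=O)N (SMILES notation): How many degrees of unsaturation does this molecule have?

5

Molecular formula: C11H12Cl2INO.
DoU = (2C + 2 + N − H − X) / 2, where X is the halogen count and O/S are ignored.
    = (2·11 + 2 + 1 − 12 − 3) / 2 = 10 / 2 = 5.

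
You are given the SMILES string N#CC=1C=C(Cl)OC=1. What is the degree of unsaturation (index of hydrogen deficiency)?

Molecular formula: C5H2ClNO.
DoU = (2C + 2 + N − H − X) / 2, where X is the halogen count and O/S are ignored.
    = (2·5 + 2 + 1 − 2 − 1) / 2 = 10 / 2 = 5.

5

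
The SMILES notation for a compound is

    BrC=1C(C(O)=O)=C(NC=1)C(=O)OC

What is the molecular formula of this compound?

Walk through each heavy atom and fill implicit hydrogens from standard valence (C 4, N 3, O 2, S 2, halogen 1):
  atom 1: Br (halogen, monovalent) → 0 H
  atom 2: C, bond orders sum to 4 (valence 4) → 0 H
  atom 3: C, bond orders sum to 4 (valence 4) → 0 H
  atom 4: C, bond orders sum to 4 (valence 4) → 0 H
  atom 5: O, bond orders sum to 1 (valence 2) → 1 H
  atom 6: O, bond orders sum to 2 (valence 2) → 0 H
  atom 7: C, bond orders sum to 4 (valence 4) → 0 H
  atom 8: N, bond orders sum to 2 (valence 3) → 1 H
  atom 9: C, bond orders sum to 3 (valence 4) → 1 H
  atom 10: C, bond orders sum to 4 (valence 4) → 0 H
  atom 11: O, bond orders sum to 2 (valence 2) → 0 H
  atom 12: O, bond orders sum to 2 (valence 2) → 0 H
  atom 13: C, bond orders sum to 1 (valence 4) → 3 H
Totals → C:7, H:6, Br:1, N:1, O:4.
In Hill order: C7H6BrNO4.

C7H6BrNO4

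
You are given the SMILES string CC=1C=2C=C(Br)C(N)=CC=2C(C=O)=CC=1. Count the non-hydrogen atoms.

15

Every atom symbol written in the SMILES (organic subset) is one heavy atom; implicit H are not written.
Heavy atoms by element → Br:1, C:12, N:1, O:1.
Total: 15.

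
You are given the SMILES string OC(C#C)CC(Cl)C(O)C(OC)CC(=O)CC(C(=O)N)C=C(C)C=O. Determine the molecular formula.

C17H24ClNO6

Walk through each heavy atom and fill implicit hydrogens from standard valence (C 4, N 3, O 2, S 2, halogen 1):
  atom 1: O, bond orders sum to 1 (valence 2) → 1 H
  atom 2: C, bond orders sum to 3 (valence 4) → 1 H
  atom 3: C, bond orders sum to 4 (valence 4) → 0 H
  atom 4: C, bond orders sum to 3 (valence 4) → 1 H
  atom 5: C, bond orders sum to 2 (valence 4) → 2 H
  atom 6: C, bond orders sum to 3 (valence 4) → 1 H
  atom 7: Cl (halogen, monovalent) → 0 H
  atom 8: C, bond orders sum to 3 (valence 4) → 1 H
  atom 9: O, bond orders sum to 1 (valence 2) → 1 H
  atom 10: C, bond orders sum to 3 (valence 4) → 1 H
  atom 11: O, bond orders sum to 2 (valence 2) → 0 H
  atom 12: C, bond orders sum to 1 (valence 4) → 3 H
  atom 13: C, bond orders sum to 2 (valence 4) → 2 H
  atom 14: C, bond orders sum to 4 (valence 4) → 0 H
  atom 15: O, bond orders sum to 2 (valence 2) → 0 H
  atom 16: C, bond orders sum to 2 (valence 4) → 2 H
  atom 17: C, bond orders sum to 3 (valence 4) → 1 H
  atom 18: C, bond orders sum to 4 (valence 4) → 0 H
  atom 19: O, bond orders sum to 2 (valence 2) → 0 H
  atom 20: N, bond orders sum to 1 (valence 3) → 2 H
  atom 21: C, bond orders sum to 3 (valence 4) → 1 H
  atom 22: C, bond orders sum to 4 (valence 4) → 0 H
  atom 23: C, bond orders sum to 1 (valence 4) → 3 H
  atom 24: C, bond orders sum to 3 (valence 4) → 1 H
  atom 25: O, bond orders sum to 2 (valence 2) → 0 H
Totals → C:17, H:24, Cl:1, N:1, O:6.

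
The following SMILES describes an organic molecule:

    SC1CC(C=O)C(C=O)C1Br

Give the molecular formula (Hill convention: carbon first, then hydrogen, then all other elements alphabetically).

Walk through each heavy atom and fill implicit hydrogens from standard valence (C 4, N 3, O 2, S 2, halogen 1):
  atom 1: S, bond orders sum to 1 (valence 2) → 1 H
  atom 2: C, bond orders sum to 3 (valence 4) → 1 H
  atom 3: C, bond orders sum to 2 (valence 4) → 2 H
  atom 4: C, bond orders sum to 3 (valence 4) → 1 H
  atom 5: C, bond orders sum to 3 (valence 4) → 1 H
  atom 6: O, bond orders sum to 2 (valence 2) → 0 H
  atom 7: C, bond orders sum to 3 (valence 4) → 1 H
  atom 8: C, bond orders sum to 3 (valence 4) → 1 H
  atom 9: O, bond orders sum to 2 (valence 2) → 0 H
  atom 10: C, bond orders sum to 3 (valence 4) → 1 H
  atom 11: Br (halogen, monovalent) → 0 H
Totals → C:7, H:9, Br:1, O:2, S:1.
In Hill order: C7H9BrO2S.

C7H9BrO2S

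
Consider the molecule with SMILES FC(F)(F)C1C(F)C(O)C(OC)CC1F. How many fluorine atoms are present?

5

Scan the SMILES for F atoms (remember two-letter symbols like Cl and Br are single atoms).
Fluorine count: 5.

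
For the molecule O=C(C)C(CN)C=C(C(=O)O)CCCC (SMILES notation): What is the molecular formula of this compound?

Walk through each heavy atom and fill implicit hydrogens from standard valence (C 4, N 3, O 2, S 2, halogen 1):
  atom 1: O, bond orders sum to 2 (valence 2) → 0 H
  atom 2: C, bond orders sum to 4 (valence 4) → 0 H
  atom 3: C, bond orders sum to 1 (valence 4) → 3 H
  atom 4: C, bond orders sum to 3 (valence 4) → 1 H
  atom 5: C, bond orders sum to 2 (valence 4) → 2 H
  atom 6: N, bond orders sum to 1 (valence 3) → 2 H
  atom 7: C, bond orders sum to 3 (valence 4) → 1 H
  atom 8: C, bond orders sum to 4 (valence 4) → 0 H
  atom 9: C, bond orders sum to 4 (valence 4) → 0 H
  atom 10: O, bond orders sum to 2 (valence 2) → 0 H
  atom 11: O, bond orders sum to 1 (valence 2) → 1 H
  atom 12: C, bond orders sum to 2 (valence 4) → 2 H
  atom 13: C, bond orders sum to 2 (valence 4) → 2 H
  atom 14: C, bond orders sum to 2 (valence 4) → 2 H
  atom 15: C, bond orders sum to 1 (valence 4) → 3 H
Totals → C:11, H:19, N:1, O:3.
In Hill order: C11H19NO3.

C11H19NO3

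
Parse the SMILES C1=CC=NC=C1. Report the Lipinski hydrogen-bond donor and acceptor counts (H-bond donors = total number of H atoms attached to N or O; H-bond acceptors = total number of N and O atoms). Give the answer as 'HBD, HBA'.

Donors: find every N or O and count the H atoms it carries.
  atom 4 (N): bond orders sum to 3 → 0 H
Lipinski HBD = 0.
Acceptors: N atoms = 1, O atoms = 0 → HBA = 1.

0, 1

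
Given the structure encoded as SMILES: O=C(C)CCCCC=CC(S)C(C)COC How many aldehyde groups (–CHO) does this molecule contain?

Scan the SMILES for the aldehyde motif — none present.
Groups that are present: 1 alkene, 1 ether, 1 ketone, 1 thiol.

0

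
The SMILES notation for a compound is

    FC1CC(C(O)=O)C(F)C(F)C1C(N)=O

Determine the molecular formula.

C8H10F3NO3

Walk through each heavy atom and fill implicit hydrogens from standard valence (C 4, N 3, O 2, S 2, halogen 1):
  atom 1: F (halogen, monovalent) → 0 H
  atom 2: C, bond orders sum to 3 (valence 4) → 1 H
  atom 3: C, bond orders sum to 2 (valence 4) → 2 H
  atom 4: C, bond orders sum to 3 (valence 4) → 1 H
  atom 5: C, bond orders sum to 4 (valence 4) → 0 H
  atom 6: O, bond orders sum to 1 (valence 2) → 1 H
  atom 7: O, bond orders sum to 2 (valence 2) → 0 H
  atom 8: C, bond orders sum to 3 (valence 4) → 1 H
  atom 9: F (halogen, monovalent) → 0 H
  atom 10: C, bond orders sum to 3 (valence 4) → 1 H
  atom 11: F (halogen, monovalent) → 0 H
  atom 12: C, bond orders sum to 3 (valence 4) → 1 H
  atom 13: C, bond orders sum to 4 (valence 4) → 0 H
  atom 14: N, bond orders sum to 1 (valence 3) → 2 H
  atom 15: O, bond orders sum to 2 (valence 2) → 0 H
Totals → C:8, H:10, F:3, N:1, O:3.
In Hill order: C8H10F3NO3.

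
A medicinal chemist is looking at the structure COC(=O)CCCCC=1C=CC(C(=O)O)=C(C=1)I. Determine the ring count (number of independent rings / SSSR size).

In SMILES, each pair of matching ring-closure digits denotes one ring-closing bond; the number of such bonds equals the number of independent rings.
Ring-closure bonds here: 1.

1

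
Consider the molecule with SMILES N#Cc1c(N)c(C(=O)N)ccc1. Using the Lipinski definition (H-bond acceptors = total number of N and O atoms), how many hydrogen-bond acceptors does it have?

4

N atoms: 3; O atoms: 1.
Lipinski HBA = 3 + 1 = 4.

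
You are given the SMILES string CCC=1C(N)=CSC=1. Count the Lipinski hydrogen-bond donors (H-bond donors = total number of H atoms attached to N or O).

Donors: find every N or O and count the H atoms it carries.
  atom 5 (N): bond orders sum to 1 → 2 H
Lipinski HBD = 2.

2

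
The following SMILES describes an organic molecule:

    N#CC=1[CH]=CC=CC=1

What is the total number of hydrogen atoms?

Walk through each heavy atom and fill implicit hydrogens from standard valence (C 4, N 3, O 2, S 2, halogen 1):
  atom 1: N, bond orders sum to 3 (valence 3) → 0 H
  atom 2: C, bond orders sum to 4 (valence 4) → 0 H
  atom 3: C, bond orders sum to 4 (valence 4) → 0 H
  atom 4: C with explicit H count 1
  atom 5: C, bond orders sum to 3 (valence 4) → 1 H
  atom 6: C, bond orders sum to 3 (valence 4) → 1 H
  atom 7: C, bond orders sum to 3 (valence 4) → 1 H
  atom 8: C, bond orders sum to 3 (valence 4) → 1 H
Total hydrogens: 5.

5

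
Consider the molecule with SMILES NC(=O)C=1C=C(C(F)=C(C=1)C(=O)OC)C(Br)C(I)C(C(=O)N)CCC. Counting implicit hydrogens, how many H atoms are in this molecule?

19

Walk through each heavy atom and fill implicit hydrogens from standard valence (C 4, N 3, O 2, S 2, halogen 1):
  atom 1: N, bond orders sum to 1 (valence 3) → 2 H
  atom 2: C, bond orders sum to 4 (valence 4) → 0 H
  atom 3: O, bond orders sum to 2 (valence 2) → 0 H
  atom 4: C, bond orders sum to 4 (valence 4) → 0 H
  atom 5: C, bond orders sum to 3 (valence 4) → 1 H
  atom 6: C, bond orders sum to 4 (valence 4) → 0 H
  atom 7: C, bond orders sum to 4 (valence 4) → 0 H
  atom 8: F (halogen, monovalent) → 0 H
  atom 9: C, bond orders sum to 4 (valence 4) → 0 H
  atom 10: C, bond orders sum to 3 (valence 4) → 1 H
  atom 11: C, bond orders sum to 4 (valence 4) → 0 H
  atom 12: O, bond orders sum to 2 (valence 2) → 0 H
  atom 13: O, bond orders sum to 2 (valence 2) → 0 H
  atom 14: C, bond orders sum to 1 (valence 4) → 3 H
  atom 15: C, bond orders sum to 3 (valence 4) → 1 H
  atom 16: Br (halogen, monovalent) → 0 H
  atom 17: C, bond orders sum to 3 (valence 4) → 1 H
  atom 18: I (halogen, monovalent) → 0 H
  atom 19: C, bond orders sum to 3 (valence 4) → 1 H
  atom 20: C, bond orders sum to 4 (valence 4) → 0 H
  atom 21: O, bond orders sum to 2 (valence 2) → 0 H
  atom 22: N, bond orders sum to 1 (valence 3) → 2 H
  atom 23: C, bond orders sum to 2 (valence 4) → 2 H
  atom 24: C, bond orders sum to 2 (valence 4) → 2 H
  atom 25: C, bond orders sum to 1 (valence 4) → 3 H
Total hydrogens: 19.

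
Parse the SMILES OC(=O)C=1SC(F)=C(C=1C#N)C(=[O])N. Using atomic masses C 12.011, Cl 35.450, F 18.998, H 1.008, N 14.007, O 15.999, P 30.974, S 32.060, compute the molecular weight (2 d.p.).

First, the molecular formula is C7H3FN2O3S (counting implicit H from valence).
  C: 7 × 12.011 = 84.077
  F: 1 × 18.998 = 18.998
  H: 3 × 1.008 = 3.024
  N: 2 × 14.007 = 28.014
  O: 3 × 15.999 = 47.997
  S: 1 × 32.060 = 32.060
Sum: 7×12.011 + 1×18.998 + 3×1.008 + 2×14.007 + 3×15.999 + 1×32.060 = 214.170 → 214.17 g/mol.

214.17 g/mol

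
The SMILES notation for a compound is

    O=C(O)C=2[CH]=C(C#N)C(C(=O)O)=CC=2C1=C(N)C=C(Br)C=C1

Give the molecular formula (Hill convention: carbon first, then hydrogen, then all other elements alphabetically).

C15H9BrN2O4

Walk through each heavy atom and fill implicit hydrogens from standard valence (C 4, N 3, O 2, S 2, halogen 1):
  atom 1: O, bond orders sum to 2 (valence 2) → 0 H
  atom 2: C, bond orders sum to 4 (valence 4) → 0 H
  atom 3: O, bond orders sum to 1 (valence 2) → 1 H
  atom 4: C, bond orders sum to 4 (valence 4) → 0 H
  atom 5: C with explicit H count 1
  atom 6: C, bond orders sum to 4 (valence 4) → 0 H
  atom 7: C, bond orders sum to 4 (valence 4) → 0 H
  atom 8: N, bond orders sum to 3 (valence 3) → 0 H
  atom 9: C, bond orders sum to 4 (valence 4) → 0 H
  atom 10: C, bond orders sum to 4 (valence 4) → 0 H
  atom 11: O, bond orders sum to 2 (valence 2) → 0 H
  atom 12: O, bond orders sum to 1 (valence 2) → 1 H
  atom 13: C, bond orders sum to 3 (valence 4) → 1 H
  atom 14: C, bond orders sum to 4 (valence 4) → 0 H
  atom 15: C, bond orders sum to 4 (valence 4) → 0 H
  atom 16: C, bond orders sum to 4 (valence 4) → 0 H
  atom 17: N, bond orders sum to 1 (valence 3) → 2 H
  atom 18: C, bond orders sum to 3 (valence 4) → 1 H
  atom 19: C, bond orders sum to 4 (valence 4) → 0 H
  atom 20: Br (halogen, monovalent) → 0 H
  atom 21: C, bond orders sum to 3 (valence 4) → 1 H
  atom 22: C, bond orders sum to 3 (valence 4) → 1 H
Totals → C:15, H:9, Br:1, N:2, O:4.
In Hill order: C15H9BrN2O4.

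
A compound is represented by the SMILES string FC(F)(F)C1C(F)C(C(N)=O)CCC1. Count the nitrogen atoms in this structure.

Scan the SMILES for N atoms (remember two-letter symbols like Cl and Br are single atoms).
Nitrogen count: 1.

1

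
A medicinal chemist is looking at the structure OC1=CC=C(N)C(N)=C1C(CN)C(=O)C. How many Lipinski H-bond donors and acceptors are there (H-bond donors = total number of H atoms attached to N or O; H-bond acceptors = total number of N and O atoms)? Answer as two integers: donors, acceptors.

7, 5

Donors: find every N or O and count the H atoms it carries.
  atom 1 (O): bond orders sum to 1 → 1 H
  atom 6 (N): bond orders sum to 1 → 2 H
  atom 8 (N): bond orders sum to 1 → 2 H
  atom 12 (N): bond orders sum to 1 → 2 H
  atom 14 (O): bond orders sum to 2 → 0 H
Lipinski HBD = 7.
Acceptors: N atoms = 3, O atoms = 2 → HBA = 5.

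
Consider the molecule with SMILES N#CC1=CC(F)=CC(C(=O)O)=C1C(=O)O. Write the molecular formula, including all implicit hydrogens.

Walk through each heavy atom and fill implicit hydrogens from standard valence (C 4, N 3, O 2, S 2, halogen 1):
  atom 1: N, bond orders sum to 3 (valence 3) → 0 H
  atom 2: C, bond orders sum to 4 (valence 4) → 0 H
  atom 3: C, bond orders sum to 4 (valence 4) → 0 H
  atom 4: C, bond orders sum to 3 (valence 4) → 1 H
  atom 5: C, bond orders sum to 4 (valence 4) → 0 H
  atom 6: F (halogen, monovalent) → 0 H
  atom 7: C, bond orders sum to 3 (valence 4) → 1 H
  atom 8: C, bond orders sum to 4 (valence 4) → 0 H
  atom 9: C, bond orders sum to 4 (valence 4) → 0 H
  atom 10: O, bond orders sum to 2 (valence 2) → 0 H
  atom 11: O, bond orders sum to 1 (valence 2) → 1 H
  atom 12: C, bond orders sum to 4 (valence 4) → 0 H
  atom 13: C, bond orders sum to 4 (valence 4) → 0 H
  atom 14: O, bond orders sum to 2 (valence 2) → 0 H
  atom 15: O, bond orders sum to 1 (valence 2) → 1 H
Totals → C:9, H:4, F:1, N:1, O:4.
In Hill order: C9H4FNO4.

C9H4FNO4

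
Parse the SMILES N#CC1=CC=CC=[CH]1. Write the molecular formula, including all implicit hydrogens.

C7H5N

Walk through each heavy atom and fill implicit hydrogens from standard valence (C 4, N 3, O 2, S 2, halogen 1):
  atom 1: N, bond orders sum to 3 (valence 3) → 0 H
  atom 2: C, bond orders sum to 4 (valence 4) → 0 H
  atom 3: C, bond orders sum to 4 (valence 4) → 0 H
  atom 4: C, bond orders sum to 3 (valence 4) → 1 H
  atom 5: C, bond orders sum to 3 (valence 4) → 1 H
  atom 6: C, bond orders sum to 3 (valence 4) → 1 H
  atom 7: C, bond orders sum to 3 (valence 4) → 1 H
  atom 8: C with explicit H count 1
Totals → C:7, H:5, N:1.
In Hill order: C7H5N.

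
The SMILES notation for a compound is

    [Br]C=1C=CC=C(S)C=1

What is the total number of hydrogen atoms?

5

Walk through each heavy atom and fill implicit hydrogens from standard valence (C 4, N 3, O 2, S 2, halogen 1):
  atom 1: Br with explicit H count 0
  atom 2: C, bond orders sum to 4 (valence 4) → 0 H
  atom 3: C, bond orders sum to 3 (valence 4) → 1 H
  atom 4: C, bond orders sum to 3 (valence 4) → 1 H
  atom 5: C, bond orders sum to 3 (valence 4) → 1 H
  atom 6: C, bond orders sum to 4 (valence 4) → 0 H
  atom 7: S, bond orders sum to 1 (valence 2) → 1 H
  atom 8: C, bond orders sum to 3 (valence 4) → 1 H
Total hydrogens: 5.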